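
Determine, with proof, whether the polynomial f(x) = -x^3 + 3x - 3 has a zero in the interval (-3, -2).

Yes, f has a root in the interval.

f(-3) = 15 and f(-2) = -1, which have opposite signs.
As a polynomial, f is continuous on every closed interval.
By the Intermediate Value Theorem f must vanish at some point of (-3, -2).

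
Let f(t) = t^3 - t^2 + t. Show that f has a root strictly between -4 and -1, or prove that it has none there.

No.

Evaluate at the endpoints: f(-4) = -84, f(-1) = -3 — same sign (negative).
The derivative f'(t) = 3t^2 - 2t + 1 is a quadratic with discriminant (-2)² − 4·3·1 = -8 < 0; it never vanishes, so it is always positive (sign of the leading coefficient).
So f is strictly increasing; between -4 and -1 its values lie between f(-4) = -84 and f(-1) = -3, all negative. Therefore f has no root in (-4, -1).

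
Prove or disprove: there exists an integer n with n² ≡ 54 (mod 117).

Reduce modulo 13, which divides 117: we would need n² ≡ 2 (mod 13).
Computing n² mod 13 for n = 0, 1, …, 6 (enough, by the symmetry n ↦ 13 − n) gives 0, 1, 4, 9, 3, 12, 10.
So the quadratic residues mod 13 are {0, 1, 3, 4, 9, 10, 12}, and 2 is not among them.
Hence no integer n has n² ≡ 54 (mod 117).

No such integer exists.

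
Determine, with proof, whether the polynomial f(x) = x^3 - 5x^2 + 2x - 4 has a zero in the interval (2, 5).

Yes, f has a root in the interval.

f(2) = -12 and f(5) = 6, which have opposite signs.
f is continuous everywhere (it is a polynomial), in particular on [2, 5].
By the Intermediate Value Theorem f must vanish at some point of (2, 5).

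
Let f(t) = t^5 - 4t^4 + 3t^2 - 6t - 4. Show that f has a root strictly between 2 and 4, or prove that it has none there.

f(2) = -36 and f(4) = 20, which have opposite signs.
Since f is a polynomial it is continuous on [2, 4].
By the Intermediate Value Theorem f must vanish at some point of (2, 4).

Yes, f has a root in the interval.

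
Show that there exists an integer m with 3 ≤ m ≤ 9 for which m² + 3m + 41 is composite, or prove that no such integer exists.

m = 6

At m = 6: 6² + 3·6 + 41 = 95 = 5·19, which is composite.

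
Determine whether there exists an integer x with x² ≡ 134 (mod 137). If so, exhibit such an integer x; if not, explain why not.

Apply Euler's criterion with the prime 137: 134 is a quadratic residue iff 134^68 ≡ 1 (mod 137), and a non-residue iff it is ≡ −1.
Repeated squaring mod 137: 134^2 = 17956 ≡ 9; 134^4 ≡ 9² = 81 ≡ 81; 134^8 ≡ 81² = 6561 ≡ 122; 134^16 ≡ 122² = 14884 ≡ 88; 134^32 ≡ 88² = 7744 ≡ 72; 134^64 ≡ 72² = 5184 ≡ 115.
Since 68 = 64 + 4, 134^68 ≡ 115 · 81; multiplying out mod 137: 115·81 = 9315 ≡ 136. Thus 134^68 ≡ 136 ≡ −1 (mod 137).
By Euler's criterion 134 is a quadratic non-residue mod 137: no x satisfies x² ≡ 134 (mod 137).

There is no such integer.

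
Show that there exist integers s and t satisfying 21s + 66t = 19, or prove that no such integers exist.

No, no such integers exist.

gcd(21, 66) = 3, so every integer of the form 21s + 66t is a multiple of 3.
However 19 leaves remainder 1 on division by 3.
Hence no integers s, t satisfy the equation.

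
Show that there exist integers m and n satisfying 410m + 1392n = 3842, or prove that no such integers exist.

Every value of 410m + 1392n is a multiple of gcd(410, 1392) = 2; since 2 ∣ 3842, solutions exist.
Dividing through by 2 reduces the equation to 205m + 696n = 1921.
Run the Euclidean algorithm on 696 and 205: 696 = 3·205 + 81, 205 = 2·81 + 43, 81 = 1·43 + 38, 43 = 1·38 + 5, 38 = 7·5 + 3, 5 = 1·3 + 2, 3 = 1·2 + 1, 2 = 2·1 + 0.
Working back up the chain: 1 = 3 − 1·2 = 3 − (5 − 1·3) = −5 + 2·3 = −5 + 2·(38 − 7·5) = 2·38 − 15·5 = 2·38 − 15·(43 − 1·38) = −15·43 + 17·38 = −15·43 + 17·(81 − 1·43) = 17·81 − 32·43 = 17·81 − 32·(205 − 2·81) = −32·205 + 81·81 = −32·205 + 81·(696 − 3·205) = 81·696 − 275·205. So 205·(-275) + 696·81 = 1.
Times 1921: 205·(-528275) + 696·155601 = 1921, so (-528275, 155601) solves it.
Adding 760·696 to m and subtracting 760·205 from n gives the tidier solution (685, -199).
Indeed 410·685 + 1392·(-199) = 280850 − 277008 = 3842.

m = 685, n = -199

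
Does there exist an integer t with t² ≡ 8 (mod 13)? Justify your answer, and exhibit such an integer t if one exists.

Computing t² mod 13 for t = 0, 1, …, 6 (enough, by the symmetry t ↦ 13 − t) gives 0, 1, 4, 9, 3, 12, 10.
The set of squares mod 13 is therefore {0, 1, 3, 4, 9, 10, 12}, which does not contain 8.
Hence no integer t has t² ≡ 8 (mod 13).

There is no such integer.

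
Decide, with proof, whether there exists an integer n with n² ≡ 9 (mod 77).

n = 3

Take n = 3. Then 3² = 9, and since 0 ≤ 9 < 77 this is already reduced: 3² ≡ 9 (mod 77).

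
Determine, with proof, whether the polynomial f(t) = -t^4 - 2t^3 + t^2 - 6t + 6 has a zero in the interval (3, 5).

f has no root in that interval.

f(3) = -138 and f(5) = -874, both negative, so a sign-change argument is unavailable; we show f keeps this sign on the whole interval.
Substitute t = 3 + u, where 0 < u < 2 on the interval. Expanding, f(3 + u) = -u^4 - 14u^3 - 71u^2 - 162u - 138.
All 5 nonzero coefficients of this polynomial in u are negative; hence for u > 0 the value is a sum of negative terms (the constant -138 among them).
Therefore f(t) < 0 throughout (3, 5), and f has no zero there.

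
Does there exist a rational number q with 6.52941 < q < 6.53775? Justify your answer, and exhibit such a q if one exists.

Look for a denominator N such that an integer falls strictly between N·6.52941 and N·6.53775. N = 15 works: 15·6.52941 = 97.94115 < 98 < 98.06625 = 15·6.53775.
Dividing back, 6.52941 < 98/15 < 6.53775, and 98/15 is rational.

q = 98/15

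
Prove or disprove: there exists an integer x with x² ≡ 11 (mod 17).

There is no such integer.

Since (17 − x)² ≡ x² (mod 17), it suffices to square x = 0, 1, …, 8: the residues are 0, 1, 4, 9, 16, 8, 2, 15, 13.
So the quadratic residues mod 17 are {0, 1, 2, 4, 8, 9, 13, 15, 16}, and 11 is not among them.
Hence no integer x has x² ≡ 11 (mod 17).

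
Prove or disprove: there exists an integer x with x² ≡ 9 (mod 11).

Take x = 3. Then 3² = 9, and since 0 ≤ 9 < 11 this is already reduced: 3² ≡ 9 (mod 11).

x = 3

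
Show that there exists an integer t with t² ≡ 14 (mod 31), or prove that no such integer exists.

t = 18

t = 18 works: 18² = 324, and 324 − 14 = 310 = 10·31.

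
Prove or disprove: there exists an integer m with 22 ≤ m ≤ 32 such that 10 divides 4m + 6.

m = 26

At m = 26 we get 4·26 + 6 = 110, and 110 = 10·11.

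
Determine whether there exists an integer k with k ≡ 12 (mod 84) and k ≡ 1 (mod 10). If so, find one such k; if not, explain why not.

There is no such integer.

Reduce both congruences modulo 2, which divides 84 and 10: they say k ≡ 12 (mod 2) and k ≡ 1 (mod 2).
These are incompatible: 12 − 1 = 11 is not divisible by 2.
Hence the system has no solution.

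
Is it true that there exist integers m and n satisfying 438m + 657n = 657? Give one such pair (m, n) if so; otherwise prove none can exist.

m = 0, n = 1

Since gcd(438, 657) = 219 and 657 = 219·3, Bézout's identity guarantees a solution.
Dividing through by 219 reduces the equation to 2m + 3n = 3.
Euclidean algorithm: 3 = 1·2 + 1, 2 = 2·1 + 0.
Back-substituting, 1 = 3 − 1·2; that is, 2·(-1) + 3·1 = 1.
Scaling by 3 gives the particular solution (m, n) = (-3, 3).
Shifting by a multiple of (3, −2) keeps it a solution: m = -3 + 1·3 = 0, n = 3 − 1·2 = 1.
Check: 438·0 + 657·1 = 0 + 657 = 657. ✓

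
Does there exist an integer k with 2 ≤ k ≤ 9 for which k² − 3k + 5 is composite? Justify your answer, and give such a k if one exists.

At k = 5: 5² − 3·5 + 5 = 15 = 3·5, which is composite.

k = 5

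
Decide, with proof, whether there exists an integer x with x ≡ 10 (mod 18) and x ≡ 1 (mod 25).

x = 226

The moduli 18 and 25 are coprime, so by the Chinese Remainder Theorem a unique solution modulo 450 exists.
Any solution of the first congruence is x = 10 + 18t; substituting into the second, 18t ≡ 1 − 10 ≡ 16 (mod 25).
Note 18·7 = 126 ≡ 1 (mod 25) (as 126 − 1 = 5·25), so 18⁻¹ ≡ 7.
Multiplying by 7: t ≡ 7·16 = 112 ≡ 12 (mod 25).
Taking t = 12 gives x = 10 + 18·12 = 226.
Verify: 226 = 12·18 + 10 and 226 = 9·25 + 1. ✓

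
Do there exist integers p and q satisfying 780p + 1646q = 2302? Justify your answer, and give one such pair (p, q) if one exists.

p = 157, q = -73

gcd(780, 1646) = 2, and 2 divides 2302, so integer solutions exist.
Dividing through by 2 reduces the equation to 390p + 823q = 1151.
Euclidean algorithm: 823 = 2·390 + 43, 390 = 9·43 + 3, 43 = 14·3 + 1, 3 = 3·1 + 0.
Back-substituting, 1 = 43 − 14·3 = 43 − 14·(390 − 9·43) = −14·390 + 127·43 = −14·390 + 127·(823 − 2·390) = 127·823 − 268·390; that is, 390·(-268) + 823·127 = 1.
Scaling by 1151 gives the particular solution (p, q) = (-308468, 146177).
Shifting by a multiple of (823, −390) keeps it a solution: p = -308468 + 375·823 = 157, q = 146177 − 375·390 = -73.
Check: 780·157 + 1646·(-73) = 122460 − 120158 = 2302. ✓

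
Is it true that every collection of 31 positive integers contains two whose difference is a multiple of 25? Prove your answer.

There are exactly 25 possible remainders on division by 25.
With 31 integers and only 25 classes, the pigeonhole principle forces two of them, say a and b, into the same class.
Equal remainders mean a − b ≡ 0 (mod 25), so 25 divides their difference.

Yes, this is always true.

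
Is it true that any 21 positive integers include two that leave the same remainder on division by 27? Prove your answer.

No, the set {49, 50, 51, 52, 53, 54, 55, 56, 57, 58, 59, 60, 61, 62, 63, 64, 65, 66, 67, 68, 69} is a counterexample.

Try 21 consecutive integers, 49, 50, …, 69. Their remainders mod 27 are 22, 23, 24, 25, 26, 0, 1, 2, 3, 4, 5, 6, 7, 8, 9, 10, 11, 12, 13, 14, 15 — pairwise different, as any 21 ≤ 27 consecutive integers have distinct residues.
Hence this collection has no pair with equal remainders mod 27, disproving the claim.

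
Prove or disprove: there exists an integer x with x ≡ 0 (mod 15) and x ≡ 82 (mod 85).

gcd(15, 85) = 5. If x ≡ 0 (mod 15) and x ≡ 82 (mod 85), then x ≡ 0 (mod 5) and x ≡ 82 (mod 5).
These are incompatible: 0 − 82 = -82 is not divisible by 5.
So no integer satisfies both congruences.

No such integer exists.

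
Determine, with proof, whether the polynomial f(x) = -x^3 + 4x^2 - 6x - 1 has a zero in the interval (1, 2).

No such root exists.

f(1) = -4 and f(2) = -5, both negative.
f'(x) = -3x^2 + 8x - 6 has discriminant 8² − 4·(-3)·(-6) = -8 < 0, so f' has no real roots and is negative for every real x.
Hence f is strictly decreasing on ℝ, and in particular on [1, 2]. A strictly monotone function with same-sign endpoint values stays negative on the whole interval, so f has no zero in (1, 2).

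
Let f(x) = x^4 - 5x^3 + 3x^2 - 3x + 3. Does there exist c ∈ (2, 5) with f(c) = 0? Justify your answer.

f(2) = -15 and f(5) = 63, which have opposite signs.
f is continuous everywhere (it is a polynomial), in particular on [2, 5].
By the Intermediate Value Theorem f must vanish at some point of (2, 5).

Yes, f has a root in the interval.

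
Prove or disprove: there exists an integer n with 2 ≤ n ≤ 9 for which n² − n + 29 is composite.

n = 8

At n = 8: 8² − 8 + 29 = 85 = 5·17, which is composite.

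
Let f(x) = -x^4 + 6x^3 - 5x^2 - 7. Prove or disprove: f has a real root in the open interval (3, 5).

Such a root exists.

f(3) = 29 and f(5) = -7, which have opposite signs.
Since f is a polynomial it is continuous on [3, 5].
By the Intermediate Value Theorem, f takes the value 0 somewhere in the open interval.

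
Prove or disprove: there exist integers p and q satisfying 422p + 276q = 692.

gcd(422, 276) = 2, and 2 divides 692, so integer solutions exist.
Dividing through by 2 reduces the equation to 211p + 138q = 346.
Run the Euclidean algorithm on 211 and 138: 211 = 1·138 + 73, 138 = 1·73 + 65, 73 = 1·65 + 8, 65 = 8·8 + 1, 8 = 8·1 + 0.
Unwinding: 1 = 65 − 8·8 = 65 − 8·(73 − 1·65) = −8·73 + 9·65 = −8·73 + 9·(138 − 1·73) = 9·138 − 17·73 = 9·138 − 17·(211 − 1·138) = −17·211 + 26·138, i.e. 211·(-17) + 138·26 = 1.
Multiplying through by 346: p = (-17)·346 = -5882, q = 26·346 = 8996 is a solution.
Shifting by a multiple of (138, −211) keeps it a solution: p = -5882 + 43·138 = 52, q = 8996 − 43·211 = -77.
Check: 422·52 + 276·(-77) = 21944 − 21252 = 692. ✓

p = 52, q = -77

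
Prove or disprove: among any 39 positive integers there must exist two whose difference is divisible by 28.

Yes, this is always true.

Partition the integers by their residue mod 28; there are 28 classes.
With 39 integers and only 28 classes, the pigeonhole principle forces two of them, say a and b, into the same class.
Their difference a − b is then a multiple of 28.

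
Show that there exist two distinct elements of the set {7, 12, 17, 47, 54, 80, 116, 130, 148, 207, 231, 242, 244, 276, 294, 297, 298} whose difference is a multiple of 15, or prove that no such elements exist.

Reduce each element mod 15: 7↦7, 12↦12, 17↦2, 47↦2, 54↦9, 80↦5, 116↦11, 130↦10, 148↦13, 207↦12, 231↦6, 242↦2, 244↦4, 276↦6, 294↦9, 297↦12, 298↦13. The residue 12 repeats (at 12 and 207), and 207 − 12 = 195 = 13·15.

Yes: 12 and 207.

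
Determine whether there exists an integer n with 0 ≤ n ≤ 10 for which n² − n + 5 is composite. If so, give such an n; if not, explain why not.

n = 9

At n = 9: 9² − 9 + 5 = 77 = 7·11, which is composite.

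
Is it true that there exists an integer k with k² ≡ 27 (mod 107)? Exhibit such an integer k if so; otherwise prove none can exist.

k = 53

Take k = 53. Then 53² = 2809 = 26·107 + 27, so 53² ≡ 27 (mod 107).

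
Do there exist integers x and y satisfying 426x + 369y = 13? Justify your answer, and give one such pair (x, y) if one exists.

No such integers exist.

gcd(426, 369) = 3, so every integer of the form 426x + 369y is a multiple of 3.
But 13 = 3·4 + 1, so 3 ∤ 13.
So the equation is unsolvable over ℤ.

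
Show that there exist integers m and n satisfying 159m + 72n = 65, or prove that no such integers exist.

No, no such integers exist.

Both 159 and 72 are divisible by gcd(159, 72) = 3, hence so is any combination 159m + 72n.
But 65 is not a multiple of 3 (it leaves remainder 2).
Therefore 159m + 72n = 65 has no solution in integers.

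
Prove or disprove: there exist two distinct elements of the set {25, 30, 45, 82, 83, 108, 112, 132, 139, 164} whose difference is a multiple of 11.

No such pair exists.

Two integers differ by a multiple of 11 exactly when they have the same residue mod 11. The residues are 25↦3, 30↦8, 45↦1, 82↦5, 83↦6, 108↦9, 112↦2, 132↦0, 139↦7, 164↦10.
These 10 residues are pairwise different, hence no difference of two elements is divisible by 11.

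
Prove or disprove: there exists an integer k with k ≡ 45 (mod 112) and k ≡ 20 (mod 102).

Reduce both congruences modulo 2, which divides 112 and 102: they say k ≡ 45 (mod 2) and k ≡ 20 (mod 2).
These are incompatible: 45 − 20 = 25 is not divisible by 2.
Therefore no such k exists.

No such integer exists.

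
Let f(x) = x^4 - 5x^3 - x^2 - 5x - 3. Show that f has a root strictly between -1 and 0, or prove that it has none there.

Yes, f has a root in the interval.

f(-1) = 7 and f(0) = -3, which have opposite signs.
As a polynomial, f is continuous on every closed interval.
By the Intermediate Value Theorem, f takes the value 0 somewhere in the open interval.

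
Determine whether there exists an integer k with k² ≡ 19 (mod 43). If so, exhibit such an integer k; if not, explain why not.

No, no such integer exists.

Apply Euler's criterion with the prime 43: 19 is a quadratic residue iff 19^21 ≡ 1 (mod 43), and a non-residue iff it is ≡ −1.
Repeated squaring mod 43: 19^2 = 361 ≡ 17; 19^4 ≡ 17² = 289 ≡ 31; 19^8 ≡ 31² = 961 ≡ 15; 19^16 ≡ 15² = 225 ≡ 10.
Since 21 = 16 + 4 + 1, 19^21 ≡ 10 · 31 · 19; multiplying out mod 43: 10·31 = 310 ≡ 9, then 9·19 = 171 ≡ 42. Thus 19^21 ≡ 42 ≡ −1 (mod 43).
By Euler's criterion 19 is a quadratic non-residue mod 43: no k satisfies k² ≡ 19 (mod 43).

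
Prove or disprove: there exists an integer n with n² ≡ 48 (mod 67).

There is no such integer.

Apply Euler's criterion with the prime 67: 48 is a quadratic residue iff 48^33 ≡ 1 (mod 67), and a non-residue iff it is ≡ −1.
Squaring successively (mod 67): 48^2 = 2304 ≡ 26; 48^4 ≡ 26² = 676 ≡ 6; 48^8 ≡ 6² = 36 ≡ 36; 48^16 ≡ 36² = 1296 ≡ 23; 48^32 ≡ 23² = 529 ≡ 60.
Since 33 = 32 + 1, 48^33 ≡ 60 · 48; multiplying out mod 67: 60·48 = 2880 ≡ 66. Thus 48^33 ≡ 66 ≡ −1 (mod 67).
The value −1 means 48 is a non-residue modulo 67, so n² ≡ 48 (mod 67) is impossible.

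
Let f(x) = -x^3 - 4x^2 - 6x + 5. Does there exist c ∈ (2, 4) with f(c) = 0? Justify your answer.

No.

f(2) = -31 and f(4) = -147, both negative.
f'(x) = -3x^2 - 8x - 6 has discriminant (-8)² − 4·(-3)·(-6) = -8 < 0, so f' has no real roots and is negative for every real x.
So f is strictly decreasing; between 2 and 4 its values lie between f(2) = -31 and f(4) = -147, all negative. Therefore f has no root in (2, 4).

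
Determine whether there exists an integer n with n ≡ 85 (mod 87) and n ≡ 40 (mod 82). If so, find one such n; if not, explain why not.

n = 6436

The moduli 87 and 82 are coprime, so by the Chinese Remainder Theorem a unique solution modulo 7134 exists.
Write n = 85 + 87t and require 85 + 87t ≡ 40 (mod 82), i.e. 87t ≡ 37 (mod 82).
87 ≡ 5 (mod 82), so this reads 5t ≡ 37 (mod 82). Invert 5 mod 82 by the Euclidean algorithm: 82 = 16·5 + 2, 5 = 2·2 + 1, 2 = 2·1 + 0; back-substituting, 1 = 5 − 2·2 = 5 − 2·(82 − 16·5) = −2·82 + 33·5. Hence 5·33 ≡ 1, so 5⁻¹ ≡ 33 (mod 82).
Multiplying by 33: t ≡ 33·37 = 1221 ≡ 73 (mod 82).
Taking t = 73 gives n = 85 + 87·73 = 6436.
Check: 6436 mod 87 = 85, 6436 mod 82 = 40. ✓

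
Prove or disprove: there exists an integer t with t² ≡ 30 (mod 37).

Take t = 17. Then 17² = 289 = 7·37 + 30, so 17² ≡ 30 (mod 37).

t = 17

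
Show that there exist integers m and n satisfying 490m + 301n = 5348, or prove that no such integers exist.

Since gcd(490, 301) = 7 and 5348 = 7·764, Bézout's identity guarantees a solution.
Dividing through by 7 reduces the equation to 70m + 43n = 764.
Run the Euclidean algorithm on 70 and 43: 70 = 1·43 + 27, 43 = 1·27 + 16, 27 = 1·16 + 11, 16 = 1·11 + 5, 11 = 2·5 + 1, 5 = 5·1 + 0.
Back-substituting, 1 = 11 − 2·5 = 11 − 2·(16 − 1·11) = −2·16 + 3·11 = −2·16 + 3·(27 − 1·16) = 3·27 − 5·16 = 3·27 − 5·(43 − 1·27) = −5·43 + 8·27 = −5·43 + 8·(70 − 1·43) = 8·70 − 13·43; that is, 70·8 + 43·(-13) = 1.
Multiplying through by 764: m = 8·764 = 6112, n = (-13)·764 = -9932 is a solution.
Subtracting 142·43 from m and adding 142·70 to n gives the tidier solution (6, 8).
Check: 490·6 + 301·8 = 2940 + 2408 = 5348. ✓

m = 6, n = 8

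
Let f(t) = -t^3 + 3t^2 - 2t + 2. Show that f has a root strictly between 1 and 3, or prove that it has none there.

Such a root exists.

f(1) = 2 and f(3) = -4, which have opposite signs.
As a polynomial, f is continuous on every closed interval.
By the Intermediate Value Theorem f must vanish at some point of (1, 3).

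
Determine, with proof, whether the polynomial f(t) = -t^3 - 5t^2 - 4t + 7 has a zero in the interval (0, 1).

Yes, f has a root in the interval.

f(0) = 7 and f(1) = -3, which have opposite signs.
Since f is a polynomial it is continuous on [0, 1].
By the Intermediate Value Theorem f must vanish at some point of (0, 1).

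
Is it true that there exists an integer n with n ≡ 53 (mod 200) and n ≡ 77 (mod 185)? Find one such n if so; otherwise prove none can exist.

There is no such integer.

Both moduli are multiples of 5 = gcd(200, 185), so any solution would satisfy n ≡ 53 and n ≡ 77 modulo 5 simultaneously.
But 53 mod 5 = 3 while 77 mod 5 = 2, a contradiction.
Hence the system has no solution.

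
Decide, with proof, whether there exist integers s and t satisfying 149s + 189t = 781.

s = 23, t = -14

149 and 189 are coprime, so 149s + 189t ranges over all of ℤ.
Euclidean algorithm: 189 = 1·149 + 40, 149 = 3·40 + 29, 40 = 1·29 + 11, 29 = 2·11 + 7, 11 = 1·7 + 4, 7 = 1·4 + 3, 4 = 1·3 + 1, 3 = 3·1 + 0.
Back-substituting, 1 = 4 − 1·3 = 4 − (7 − 1·4) = −7 + 2·4 = −7 + 2·(11 − 1·7) = 2·11 − 3·7 = 2·11 − 3·(29 − 2·11) = −3·29 + 8·11 = −3·29 + 8·(40 − 1·29) = 8·40 − 11·29 = 8·40 − 11·(149 − 3·40) = −11·149 + 41·40 = −11·149 + 41·(189 − 1·149) = 41·189 − 52·149; that is, 149·(-52) + 189·41 = 1.
Multiplying through by 781: s = (-52)·781 = -40612, t = 41·781 = 32021 is a solution.
The general solution is s = -40612 + 189k, t = 32021 − 149k; taking k = 215 gives the smaller pair s = 23, t = -14.
Check: 149·23 + 189·(-14) = 3427 − 2646 = 781. ✓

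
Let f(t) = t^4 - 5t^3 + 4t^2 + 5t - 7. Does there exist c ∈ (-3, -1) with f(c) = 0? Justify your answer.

Such a root exists.

f(-3) = 230 and f(-1) = -2, which have opposite signs.
As a polynomial, f is continuous on every closed interval.
By the Intermediate Value Theorem, f takes the value 0 somewhere in the open interval.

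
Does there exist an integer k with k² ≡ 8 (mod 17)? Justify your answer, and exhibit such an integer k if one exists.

k = 12

Take k = 12. Then 12² = 144 = 8·17 + 8, so 12² ≡ 8 (mod 17).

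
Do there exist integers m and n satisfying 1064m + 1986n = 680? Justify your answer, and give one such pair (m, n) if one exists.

m = 583, n = -312

Since gcd(1064, 1986) = 2 and 680 = 2·340, Bézout's identity guarantees a solution.
Dividing through by 2 reduces the equation to 532m + 993n = 340.
Euclidean algorithm: 993 = 1·532 + 461, 532 = 1·461 + 71, 461 = 6·71 + 35, 71 = 2·35 + 1, 35 = 35·1 + 0.
Working back up the chain: 1 = 71 − 2·35 = 71 − 2·(461 − 6·71) = −2·461 + 13·71 = −2·461 + 13·(532 − 1·461) = 13·532 − 15·461 = 13·532 − 15·(993 − 1·532) = −15·993 + 28·532. So 532·28 + 993·(-15) = 1.
Multiplying through by 340: m = 28·340 = 9520, n = (-15)·340 = -5100 is a solution.
Shifting by a multiple of (993, −532) keeps it a solution: m = 9520 − 9·993 = 583, n = -5100 + 9·532 = -312.
Check: 1064·583 + 1986·(-312) = 620312 − 619632 = 680. ✓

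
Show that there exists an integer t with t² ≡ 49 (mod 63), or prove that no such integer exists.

Take t = 7. Then 7² = 49, and since 0 ≤ 49 < 63 this is already reduced: 7² ≡ 49 (mod 63).

t = 7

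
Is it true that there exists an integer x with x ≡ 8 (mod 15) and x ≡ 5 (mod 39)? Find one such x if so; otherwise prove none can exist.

gcd(15, 39) = 3. A simultaneous solution exists iff 8 ≡ 5 (mod 3); here 8 mod 3 = 2 = 5 mod 3, so it does.
The integers ≡ 8 (mod 15) are 8, 23, 38, 53, 68, 83, …; their remainders mod 39 are 8, 23, 38, 14, 29, 5, so x = 83 is the first that is ≡ 5 (mod 39).
Indeed 83 ≡ 8 (mod 15) and 83 ≡ 5 (mod 39).

x = 83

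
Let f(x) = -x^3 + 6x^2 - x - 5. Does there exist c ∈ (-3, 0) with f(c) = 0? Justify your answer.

Yes, f has a root in the interval.

f(-3) = 79 and f(0) = -5, which have opposite signs.
Since f is a polynomial it is continuous on [-3, 0].
By the Intermediate Value Theorem f must vanish at some point of (-3, 0).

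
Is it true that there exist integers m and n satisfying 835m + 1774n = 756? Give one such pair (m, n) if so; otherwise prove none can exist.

Since gcd(835, 1774) = 1, every integer is an integer combination of 835 and 1774.
Euclidean algorithm: 1774 = 2·835 + 104, 835 = 8·104 + 3, 104 = 34·3 + 2, 3 = 1·2 + 1, 2 = 2·1 + 0.
Back-substituting, 1 = 3 − 1·2 = 3 − (104 − 34·3) = −104 + 35·3 = −104 + 35·(835 − 8·104) = 35·835 − 281·104 = 35·835 − 281·(1774 − 2·835) = −281·1774 + 597·835; that is, 835·597 + 1774·(-281) = 1.
Multiplying through by 756: m = 597·756 = 451332, n = (-281)·756 = -212436 is a solution.
The general solution is m = 451332 + 1774k, n = -212436 − 835k; taking k = -254 gives the smaller pair m = 736, n = -346.
Check: 835·736 + 1774·(-346) = 614560 − 613804 = 756. ✓

m = 736, n = -346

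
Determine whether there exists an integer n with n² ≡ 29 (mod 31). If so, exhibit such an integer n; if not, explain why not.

Apply Euler's criterion with the prime 31: 29 is a quadratic residue iff 29^15 ≡ 1 (mod 31), and a non-residue iff it is ≡ −1.
Squaring successively (mod 31): 29^2 = 841 ≡ 4; 29^4 ≡ 4² = 16 ≡ 16; 29^8 ≡ 16² = 256 ≡ 8.
Since 15 = 8 + 4 + 2 + 1, 29^15 ≡ 8 · 16 · 4 · 29; multiplying out mod 31: 8·16 = 128 ≡ 4, then 4·4 = 16 ≡ 16, then 16·29 = 464 ≡ 30. Thus 29^15 ≡ 30 ≡ −1 (mod 31).
By Euler's criterion 29 is a quadratic non-residue mod 31: no n satisfies n² ≡ 29 (mod 31).

There is no such integer.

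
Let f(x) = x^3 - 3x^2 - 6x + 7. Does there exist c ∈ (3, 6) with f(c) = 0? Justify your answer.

Yes, f has a root in the interval.

f(3) = -11 and f(6) = 79, which have opposite signs.
Since f is a polynomial it is continuous on [3, 6].
So by the Intermediate Value Theorem there is a c strictly between 3 and 6 with f(c) = 0.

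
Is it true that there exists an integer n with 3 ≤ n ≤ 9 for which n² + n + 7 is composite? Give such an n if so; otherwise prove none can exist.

n = 6

At n = 6: 6² + 6 + 7 = 49 = 7·7, which is composite.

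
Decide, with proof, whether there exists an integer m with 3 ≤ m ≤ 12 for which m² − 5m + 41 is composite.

m = 7

At m = 7: 7² − 5·7 + 41 = 55 = 5·11, which is composite.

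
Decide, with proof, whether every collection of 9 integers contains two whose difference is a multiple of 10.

No; for instance {4, 5, 6, 7, 8, 9, 10, 11, 12} is a counterexample.

Take the 9 consecutive integers 4, 5, …, 12: their residues mod 10 are all distinct because 9 ≤ 10.
Any two of them differ by at most 8 < 10 and by at least 1, so no difference is a multiple of 10.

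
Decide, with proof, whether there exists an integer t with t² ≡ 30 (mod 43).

There is no such integer.

43 is prime, so by Euler's criterion 30 is a square mod 43 iff 30^((43−1)/2) = 30^21 ≡ 1 (mod 43).
Repeated squaring mod 43: 30^2 = 900 ≡ 40; 30^4 ≡ 40² = 1600 ≡ 9; 30^8 ≡ 9² = 81 ≡ 38; 30^16 ≡ 38² = 1444 ≡ 25.
Since 21 = 16 + 4 + 1, 30^21 ≡ 25 · 9 · 30; multiplying out mod 43: 25·9 = 225 ≡ 10, then 10·30 = 300 ≡ 42. Thus 30^21 ≡ 42 ≡ −1 (mod 43).
By Euler's criterion 30 is a quadratic non-residue mod 43: no t satisfies t² ≡ 30 (mod 43).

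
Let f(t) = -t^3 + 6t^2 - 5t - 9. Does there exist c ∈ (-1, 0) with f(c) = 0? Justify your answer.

f(-1) = 3 and f(0) = -9, which have opposite signs.
As a polynomial, f is continuous on every closed interval.
The Intermediate Value Theorem then guarantees some c ∈ (-1, 0) with f(c) = 0.

Yes, such a c exists.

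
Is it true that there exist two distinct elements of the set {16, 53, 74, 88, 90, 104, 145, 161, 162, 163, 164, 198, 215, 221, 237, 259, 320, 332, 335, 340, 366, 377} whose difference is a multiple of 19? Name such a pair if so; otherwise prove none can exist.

16 mod 19 = 16 and 320 mod 19 = 16, so 320 − 16 = 304 = 16·19.

Yes: 16 and 320.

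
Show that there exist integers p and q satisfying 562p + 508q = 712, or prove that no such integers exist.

Since gcd(562, 508) = 2 and 712 = 2·356, Bézout's identity guarantees a solution.
Dividing through by 2 reduces the equation to 281p + 254q = 356.
Euclidean algorithm: 281 = 1·254 + 27, 254 = 9·27 + 11, 27 = 2·11 + 5, 11 = 2·5 + 1, 5 = 5·1 + 0.
Back-substituting, 1 = 11 − 2·5 = 11 − 2·(27 − 2·11) = −2·27 + 5·11 = −2·27 + 5·(254 − 9·27) = 5·254 − 47·27 = 5·254 − 47·(281 − 1·254) = −47·281 + 52·254; that is, 281·(-47) + 254·52 = 1.
Multiplying through by 356: p = (-47)·356 = -16732, q = 52·356 = 18512 is a solution.
The general solution is p = -16732 + 254k, q = 18512 − 281k; taking k = 66 gives the smaller pair p = 32, q = -34.
Check: 562·32 + 508·(-34) = 17984 − 17272 = 712. ✓

p = 32, q = -34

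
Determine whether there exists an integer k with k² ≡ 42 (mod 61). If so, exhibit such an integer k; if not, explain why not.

k = 46

k = 46 works: 46² = 2116, and 2116 − 42 = 2074 = 34·61.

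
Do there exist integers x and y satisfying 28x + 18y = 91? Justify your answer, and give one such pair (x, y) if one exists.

No such integers exist.

Any value of 28x + 18y is a multiple of gcd(28, 18) = 2.
But 91 = 2·45 + 1, so 2 ∤ 91.
Therefore 28x + 18y = 91 has no solution in integers.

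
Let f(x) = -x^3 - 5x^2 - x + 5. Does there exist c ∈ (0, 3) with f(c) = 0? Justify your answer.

f(0) = 5 and f(3) = -70, which have opposite signs.
As a polynomial, f is continuous on every closed interval.
By the Intermediate Value Theorem f must vanish at some point of (0, 3).

Yes, f has a root in the interval.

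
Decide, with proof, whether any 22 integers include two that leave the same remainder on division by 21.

Each integer lies in one of the 21 residue classes modulo 21.
Since 22 > 21, two of the 22 integers must share a residue class by the pigeonhole principle; call them a and b.
So a and b have equal remainders mod 21, which is exactly what was to be shown.

Yes.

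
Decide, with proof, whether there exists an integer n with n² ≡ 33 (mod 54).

No such integer exists.

Reduce modulo 9, which divides 54: we would need n² ≡ 6 (mod 9).
Computing n² mod 9 for n = 0, 1, …, 4 (enough, by the symmetry n ↦ 9 − n) gives 0, 1, 4, 0, 7.
So the quadratic residues mod 9 are {0, 1, 4, 7}, and 6 is not among them.
Hence no integer n has n² ≡ 33 (mod 54).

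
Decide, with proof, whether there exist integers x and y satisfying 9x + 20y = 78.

9 and 20 are coprime, so 9x + 20y ranges over all of ℤ.
Dividing repeatedly: 20 = 2·9 + 2, 9 = 4·2 + 1, 2 = 2·1 + 0.
Unwinding: 1 = 9 − 4·2 = 9 − 4·(20 − 2·9) = −4·20 + 9·9, i.e. 9·9 + 20·(-4) = 1.
Multiplying through by 78: x = 9·78 = 702, y = (-4)·78 = -312 is a solution.
Shifting by a multiple of (20, −9) keeps it a solution: x = 702 − 35·20 = 2, y = -312 + 35·9 = 3.
Check: 9·2 + 20·3 = 18 + 60 = 78. ✓

x = 2, y = 3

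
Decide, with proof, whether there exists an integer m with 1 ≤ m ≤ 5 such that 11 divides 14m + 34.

No, no such integer m in that range exists.

For m = 1, 2, …, 5 the values of 14m + 34 modulo 11 are 4, 7, 10, 2, 5 respectively.
None is 0, so 11 never divides 14m + 34 on this range.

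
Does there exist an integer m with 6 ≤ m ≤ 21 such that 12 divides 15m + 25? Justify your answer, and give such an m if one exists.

The values of 15m + 25 for m = 6, 7, …, 21 are 115, 130, 145, 160, 175, 190, 205, 220, 235, 250, 265, 280, 295, 310, 325, 340; reduced mod 12 these are 7, 10, 1, 4, 7, 10, 1, 4, 7, 10, 1, 4, 7, 10, 1, 4.
None is 0, so 12 never divides 15m + 25 on this range.

No, no such integer m in that range exists.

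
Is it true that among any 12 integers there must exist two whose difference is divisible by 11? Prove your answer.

Yes, this is always true.

Each integer lies in one of the 11 residue classes modulo 11.
Since 12 > 11, two of the 12 integers must share a residue class by the pigeonhole principle; call them a and b.
Their difference a − b is then a multiple of 11.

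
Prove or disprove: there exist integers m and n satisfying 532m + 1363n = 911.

m = 819, n = -319

Since gcd(532, 1363) = 1, every integer is an integer combination of 532 and 1363.
Euclidean algorithm: 1363 = 2·532 + 299, 532 = 1·299 + 233, 299 = 1·233 + 66, 233 = 3·66 + 35, 66 = 1·35 + 31, 35 = 1·31 + 4, 31 = 7·4 + 3, 4 = 1·3 + 1, 3 = 3·1 + 0.
Back-substituting, 1 = 4 − 1·3 = 4 − (31 − 7·4) = −31 + 8·4 = −31 + 8·(35 − 1·31) = 8·35 − 9·31 = 8·35 − 9·(66 − 1·35) = −9·66 + 17·35 = −9·66 + 17·(233 − 3·66) = 17·233 − 60·66 = 17·233 − 60·(299 − 1·233) = −60·299 + 77·233 = −60·299 + 77·(532 − 1·299) = 77·532 − 137·299 = 77·532 − 137·(1363 − 2·532) = −137·1363 + 351·532; that is, 532·351 + 1363·(-137) = 1.
Multiplying through by 911: m = 351·911 = 319761, n = (-137)·911 = -124807 is a solution.
Subtracting 234·1363 from m and adding 234·532 to n gives the tidier solution (819, -319).
Indeed 532·819 + 1363·(-319) = 435708 − 434797 = 911.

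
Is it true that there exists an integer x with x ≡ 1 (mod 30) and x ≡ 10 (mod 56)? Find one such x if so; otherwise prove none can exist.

gcd(30, 56) = 2. If x ≡ 1 (mod 30) and x ≡ 10 (mod 56), then x ≡ 1 (mod 2) and x ≡ 10 (mod 2).
However 1 ≡ 1 and 10 ≡ 0 (mod 2), and 1 ≠ 0.
Hence the system has no solution.

No such integer exists.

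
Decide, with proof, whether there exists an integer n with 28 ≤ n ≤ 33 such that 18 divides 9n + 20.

No such integer n in that range exists.

The values of 9n + 20 for n = 28, 29, …, 33 are 272, 281, 290, 299, 308, 317; reduced mod 18 these are 2, 11, 2, 11, 2, 11.
None is 0, so 18 never divides 9n + 20 on this range.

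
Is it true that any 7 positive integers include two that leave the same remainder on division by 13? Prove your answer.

No, the set {22, 23, 24, 25, 26, 27, 28} is a counterexample.

Try 7 consecutive integers, 22, 23, …, 28. Their remainders mod 13 are 9, 10, 11, 12, 0, 1, 2 — pairwise different, as any 7 ≤ 13 consecutive integers have distinct residues.
So no two of them leave the same remainder on division by 13; the claim fails for this set.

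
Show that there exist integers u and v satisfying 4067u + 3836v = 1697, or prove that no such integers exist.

Both 4067 and 3836 are divisible by gcd(4067, 3836) = 7, hence so is any combination 4067u + 3836v.
But 1697 is not a multiple of 7 (it leaves remainder 3).
Therefore 4067u + 3836v = 1697 has no solution in integers.

There are no such integers.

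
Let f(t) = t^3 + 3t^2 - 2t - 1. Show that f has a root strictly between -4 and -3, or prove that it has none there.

Such a root exists.

f(-4) = -9 and f(-3) = 5, which have opposite signs.
Since f is a polynomial it is continuous on [-4, -3].
By the Intermediate Value Theorem, f takes the value 0 somewhere in the open interval.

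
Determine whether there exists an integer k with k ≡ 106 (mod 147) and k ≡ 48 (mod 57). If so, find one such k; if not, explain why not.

No such integer exists.

Reduce both congruences modulo 3, which divides 147 and 57: they say k ≡ 106 (mod 3) and k ≡ 48 (mod 3).
However 106 ≡ 1 and 48 ≡ 0 (mod 3), and 1 ≠ 0.
Therefore no such k exists.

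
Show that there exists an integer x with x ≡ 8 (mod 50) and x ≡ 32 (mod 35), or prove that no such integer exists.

Reduce both congruences modulo 5, which divides 50 and 35: they say x ≡ 8 (mod 5) and x ≡ 32 (mod 5).
However 8 ≡ 3 and 32 ≡ 2 (mod 5), and 3 ≠ 2.
Therefore no such x exists.

No, no such integer exists.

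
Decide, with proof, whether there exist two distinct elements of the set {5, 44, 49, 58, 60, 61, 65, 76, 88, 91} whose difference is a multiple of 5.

Yes: 5 and 60.

Both 5 and 60 leave remainder 0 on division by 5; their difference 55 = 11·5 is a multiple of 5.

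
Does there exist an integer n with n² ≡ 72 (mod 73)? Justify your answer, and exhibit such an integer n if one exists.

Take n = 46. Then 46² = 2116 = 28·73 + 72, so 46² ≡ 72 (mod 73).

n = 46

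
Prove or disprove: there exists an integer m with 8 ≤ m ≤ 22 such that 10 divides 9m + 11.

m = 11

m = 11 works, since 9·11 + 11 = 110 = 11·10.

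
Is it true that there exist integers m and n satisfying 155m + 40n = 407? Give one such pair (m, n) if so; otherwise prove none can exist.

No, no such integers exist.

Both 155 and 40 are divisible by gcd(155, 40) = 5, hence so is any combination 155m + 40n.
But 407 = 5·81 + 2, so 5 ∤ 407.
Hence no integers m, n satisfy the equation.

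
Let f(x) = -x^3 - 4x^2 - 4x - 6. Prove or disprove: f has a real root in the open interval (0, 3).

The endpoint values f(0) = -6 and f(3) = -81 are both negative. Claim: f(x) < 0 for every x in (0, 3).
Every nonzero coefficient of f(x) = -x^3 - 4x^2 - 4x - 6 is negative; for x > 0 each term then has that sign, and the constant term -6 is strictly negative.
Therefore f(x) < 0 throughout (0, 3), and f has no zero there.

f has no root in that interval.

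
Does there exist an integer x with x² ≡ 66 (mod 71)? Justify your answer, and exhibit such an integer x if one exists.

No such integer exists.

71 is prime, so by Euler's criterion 66 is a square mod 71 iff 66^((71−1)/2) = 66^35 ≡ 1 (mod 71).
Repeated squaring mod 71: 66^2 = 4356 ≡ 25; 66^4 ≡ 25² = 625 ≡ 57; 66^8 ≡ 57² = 3249 ≡ 54; 66^16 ≡ 54² = 2916 ≡ 5; 66^32 ≡ 5² = 25 ≡ 25.
Since 35 = 32 + 2 + 1, 66^35 ≡ 25 · 25 · 66; multiplying out mod 71: 25·25 = 625 ≡ 57, then 57·66 = 3762 ≡ 70. Thus 66^35 ≡ 70 ≡ −1 (mod 71).
The value −1 means 66 is a non-residue modulo 71, so x² ≡ 66 (mod 71) is impossible.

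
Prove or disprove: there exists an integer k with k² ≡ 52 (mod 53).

Take k = 30. Then 30² = 900 = 16·53 + 52, so 30² ≡ 52 (mod 53).

k = 30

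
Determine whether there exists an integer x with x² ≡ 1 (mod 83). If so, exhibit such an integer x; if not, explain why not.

x = 82

Take x = 82. Then 82² = 6724 = 81·83 + 1, so 82² ≡ 1 (mod 83).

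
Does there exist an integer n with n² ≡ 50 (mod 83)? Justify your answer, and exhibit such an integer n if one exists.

83 is prime, so by Euler's criterion 50 is a square mod 83 iff 50^((83−1)/2) = 50^41 ≡ 1 (mod 83).
Squaring successively (mod 83): 50^2 = 2500 ≡ 10; 50^4 ≡ 10² = 100 ≡ 17; 50^8 ≡ 17² = 289 ≡ 40; 50^16 ≡ 40² = 1600 ≡ 23; 50^32 ≡ 23² = 529 ≡ 31.
Since 41 = 32 + 8 + 1, 50^41 ≡ 31 · 40 · 50; multiplying out mod 83: 31·40 = 1240 ≡ 78, then 78·50 = 3900 ≡ 82. Thus 50^41 ≡ 82 ≡ −1 (mod 83).
The value −1 means 50 is a non-residue modulo 83, so n² ≡ 50 (mod 83) is impossible.

No such integer exists.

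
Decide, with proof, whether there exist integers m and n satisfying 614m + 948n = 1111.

No such integers exist.

Any value of 614m + 948n is a multiple of gcd(614, 948) = 2.
However 1111 leaves remainder 1 on division by 2.
Therefore 614m + 948n = 1111 has no solution in integers.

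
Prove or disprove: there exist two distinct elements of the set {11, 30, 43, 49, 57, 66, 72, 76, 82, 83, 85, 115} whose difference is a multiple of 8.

The pair (11, 43) works.

Both 11 and 43 leave remainder 3 on division by 8; their difference 32 = 4·8 is a multiple of 8.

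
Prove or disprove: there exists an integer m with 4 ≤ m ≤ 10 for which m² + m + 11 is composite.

At m = 10: 10² + 10 + 11 = 121 = 11·11, which is composite.

m = 10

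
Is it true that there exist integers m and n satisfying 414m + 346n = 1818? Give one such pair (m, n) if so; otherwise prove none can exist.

m = 42, n = -45

Every value of 414m + 346n is a multiple of gcd(414, 346) = 2; since 2 ∣ 1818, solutions exist.
Dividing through by 2 reduces the equation to 207m + 173n = 909.
Euclidean algorithm: 207 = 1·173 + 34, 173 = 5·34 + 3, 34 = 11·3 + 1, 3 = 3·1 + 0.
Working back up the chain: 1 = 34 − 11·3 = 34 − 11·(173 − 5·34) = −11·173 + 56·34 = −11·173 + 56·(207 − 1·173) = 56·207 − 67·173. So 207·56 + 173·(-67) = 1.
Multiplying through by 909: m = 56·909 = 50904, n = (-67)·909 = -60903 is a solution.
The general solution is m = 50904 + 173k, n = -60903 − 207k; taking k = -294 gives the smaller pair m = 42, n = -45.
Indeed 414·42 + 346·(-45) = 17388 − 15570 = 1818.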